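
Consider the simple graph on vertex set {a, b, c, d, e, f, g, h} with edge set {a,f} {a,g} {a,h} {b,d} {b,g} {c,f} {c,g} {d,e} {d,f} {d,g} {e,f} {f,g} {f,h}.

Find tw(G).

A width-2 tree decomposition is:
Bags: B1 = {b, d, g}  B2 = {d, f, g}  B3 = {c, f, g}  B4 = {d, e, f}  B5 = {a, f, g}  B6 = {a, f, h}
Tree: B1–B2, B2–B3, B2–B4, B2–B5, B5–B6
Every bag has size at most 3, so the width is 3 − 1 = 2 and tw(G) ≤ 2. On the other hand G contains the 3-clique {d, f, g}. A clique must lie in a single bag of any decomposition, so no decomposition can have width below 2. The upper and lower bounds meet at 2, so that is the treewidth.

2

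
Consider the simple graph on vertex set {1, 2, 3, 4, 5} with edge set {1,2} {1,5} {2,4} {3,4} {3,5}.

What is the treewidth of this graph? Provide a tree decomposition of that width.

The largest bag has 3 vertices, giving width 2; this decomposition certifies tw(G) ≤ 2. Since 4–2–1–5–3–4 is a cycle in G, G is not acyclic. Forests are exactly the graphs of treewidth ≤ 1, so tw(G) ≥ 2. Therefore the treewidth is 2.

Treewidth 2.
One optimal decomposition is:
Bags: B1 = {1, 2, 4}  B2 = {1, 4, 5}  B3 = {3, 4, 5}
Tree: B1–B2, B2–B3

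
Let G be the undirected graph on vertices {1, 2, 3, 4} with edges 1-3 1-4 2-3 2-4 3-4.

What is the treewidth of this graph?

A width-2 tree decomposition is:
Bags: B1 = {1, 3, 4}  B2 = {2, 3, 4}
Tree: B1–B2
The largest bag has 3 vertices, giving width 2; this decomposition certifies tw(G) ≤ 2. Conversely, {1, 3, 4} is a clique of size 3, and the vertices of any clique must share a bag in every tree decomposition; so some bag has ≥ 3 vertices and tw(G) ≥ 2. Hence tw(G) = 2 exactly.

2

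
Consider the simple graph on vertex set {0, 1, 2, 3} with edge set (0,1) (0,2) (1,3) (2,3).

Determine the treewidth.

A width-2 tree decomposition is:
Bags: B1 = {0, 1, 3}  B2 = {0, 2, 3}
Tree: B1–B2
The largest bag has 3 vertices, giving width 2; this decomposition certifies tw(G) ≤ 2. Since 3–1–0–2–3 is a cycle in G, G is not acyclic. Forests are exactly the graphs of treewidth ≤ 1, so tw(G) ≥ 2. Hence tw(G) = 2 exactly.

2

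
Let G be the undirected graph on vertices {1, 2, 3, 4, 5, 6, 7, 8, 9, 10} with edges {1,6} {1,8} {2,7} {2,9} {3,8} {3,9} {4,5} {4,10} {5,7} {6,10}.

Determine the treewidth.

2

A width-2 tree decomposition is:
Bags: B1 = {3, 8, 9}  B2 = {1, 8, 9}  B3 = {1, 6, 9}  B4 = {6, 9, 10}  B5 = {4, 9, 10}  B6 = {4, 5, 9}  B7 = {5, 7, 9}  B8 = {2, 7, 9}
Tree: B1–B2, B2–B3, B3–B4, B4–B5, B5–B6, B6–B7, B7–B8
Every bag has size at most 3, so the width is 3 − 1 = 2 and tw(G) ≤ 2. Since 9–3–8–1–6–10–4–5–7–2–9 is a cycle in G, G is not acyclic. Forests are exactly the graphs of treewidth ≤ 1, so tw(G) ≥ 2. The upper and lower bounds meet at 2, so that is the treewidth.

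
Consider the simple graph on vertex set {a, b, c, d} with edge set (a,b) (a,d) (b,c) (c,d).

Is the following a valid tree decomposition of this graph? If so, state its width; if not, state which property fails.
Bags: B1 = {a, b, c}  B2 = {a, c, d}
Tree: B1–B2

Yes; width 2.

Every vertex of G appears in some bag (union = {a, b, c, d}); every edge is covered by a bag; and for each vertex v the set of bags containing v is connected in the bag tree. The decomposition is therefore valid. The largest bag has 3 vertices, so the width is 2.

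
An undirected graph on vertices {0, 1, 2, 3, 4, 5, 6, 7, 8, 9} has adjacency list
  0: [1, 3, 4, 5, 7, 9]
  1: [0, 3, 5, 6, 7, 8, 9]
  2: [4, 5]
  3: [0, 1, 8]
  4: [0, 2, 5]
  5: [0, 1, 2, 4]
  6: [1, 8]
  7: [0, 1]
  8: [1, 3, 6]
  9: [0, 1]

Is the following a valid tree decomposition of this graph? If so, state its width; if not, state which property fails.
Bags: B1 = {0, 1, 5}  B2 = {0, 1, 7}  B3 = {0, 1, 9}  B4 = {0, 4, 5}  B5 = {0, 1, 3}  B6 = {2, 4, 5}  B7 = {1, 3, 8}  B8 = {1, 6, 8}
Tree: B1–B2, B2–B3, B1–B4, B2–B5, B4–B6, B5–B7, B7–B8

Vertex coverage: the bags together contain {0, 1, 2, 3, 4, 5, 6, 7, 8, 9}, the full vertex set. Edge coverage: each edge of G has both endpoints in at least one bag. Running intersection: for every vertex, the bags containing it form a connected subtree. All three properties hold, so this is a valid tree decomposition of width max|bag| − 1 = 2, and hence tw(G) ≤ 2.

Yes; width 2.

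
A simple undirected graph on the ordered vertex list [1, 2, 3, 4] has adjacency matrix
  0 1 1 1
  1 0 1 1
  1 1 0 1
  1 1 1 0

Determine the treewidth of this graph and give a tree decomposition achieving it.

Treewidth 3.
Bags: B1 = {1, 2, 3, 4}
Tree: (single bag)

With just one bag of size 4, the width is 4 − 1 = 3, so tw(G) ≤ 3. On the other hand G contains the 4-clique {1, 2, 3, 4}. A clique must lie in a single bag of any decomposition, so no decomposition can have width below 3. The upper and lower bounds meet at 3, so that is the treewidth.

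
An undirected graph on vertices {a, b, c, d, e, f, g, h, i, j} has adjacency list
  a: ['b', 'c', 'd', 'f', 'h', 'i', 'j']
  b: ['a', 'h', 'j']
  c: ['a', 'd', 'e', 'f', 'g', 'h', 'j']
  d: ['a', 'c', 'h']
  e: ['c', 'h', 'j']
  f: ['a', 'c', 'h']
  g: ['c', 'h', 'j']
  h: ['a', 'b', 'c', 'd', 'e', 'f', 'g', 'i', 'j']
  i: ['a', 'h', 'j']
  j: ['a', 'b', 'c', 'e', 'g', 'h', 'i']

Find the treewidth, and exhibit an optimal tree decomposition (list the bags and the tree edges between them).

Treewidth 3.
Bags: B1 = {a, c, d, h}  B2 = {a, c, h, j}  B3 = {a, b, h, j}  B4 = {a, h, i, j}  B5 = {c, e, h, j}  B6 = {c, g, h, j}  B7 = {a, c, f, h}
Tree: B1–B2, B2–B3, B2–B4, B2–B5, B2–B6, B2–B7

Every bag has size at most 4, so the width is 4 − 1 = 3 and tw(G) ≤ 3. On the other hand G contains the 4-clique {c, g, h, j}. A clique must lie in a single bag of any decomposition, so no decomposition can have width below 3. Therefore the treewidth is 3.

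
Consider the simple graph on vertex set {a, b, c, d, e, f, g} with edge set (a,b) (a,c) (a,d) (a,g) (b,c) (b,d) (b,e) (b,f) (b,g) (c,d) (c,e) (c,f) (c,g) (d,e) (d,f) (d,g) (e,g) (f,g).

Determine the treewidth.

A width-4 tree decomposition is:
Bags: B1 = {a, b, c, d, g}  B2 = {b, c, d, e, g}  B3 = {b, c, d, f, g}
Tree: B1–B2, B2–B3
The largest bag has 5 vertices, giving width 4; this decomposition certifies tw(G) ≤ 4. On the other hand G contains the 5-clique {b, c, d, e, g}. A clique must lie in a single bag of any decomposition, so no decomposition can have width below 4. Hence tw(G) = 4 exactly.

4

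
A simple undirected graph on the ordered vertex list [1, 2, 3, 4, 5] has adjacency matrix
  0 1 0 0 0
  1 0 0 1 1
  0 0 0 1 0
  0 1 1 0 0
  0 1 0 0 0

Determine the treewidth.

A width-1 tree decomposition is:
Bags: B1 = {1, 2}  B2 = {2, 5}  B3 = {2, 4}  B4 = {3, 4}
Tree: B1–B2, B2–B3, B3–B4
The largest bag has 2 vertices, giving width 1; this decomposition certifies tw(G) ≤ 1. Since G has at least one edge (e.g. 1–2), it is not an edgeless graph, so tw(G) ≥ 1. Hence tw(G) = 1 exactly.

1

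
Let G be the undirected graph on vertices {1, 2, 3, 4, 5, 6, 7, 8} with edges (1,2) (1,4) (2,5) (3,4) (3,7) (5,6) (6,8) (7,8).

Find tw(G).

A width-2 tree decomposition is:
Bags: B1 = {1, 2, 4}  B2 = {2, 3, 4}  B3 = {2, 3, 7}  B4 = {2, 7, 8}  B5 = {2, 6, 8}  B6 = {2, 5, 6}
Tree: B1–B2, B2–B3, B3–B4, B4–B5, B5–B6
Every bag has size at most 3, so the width is 3 − 1 = 2 and tw(G) ≤ 2. The edges 2–1–4–3–7–8–6–5–2 form a cycle, so G is not a tree and its treewidth is at least 2. Therefore the treewidth is 2.

2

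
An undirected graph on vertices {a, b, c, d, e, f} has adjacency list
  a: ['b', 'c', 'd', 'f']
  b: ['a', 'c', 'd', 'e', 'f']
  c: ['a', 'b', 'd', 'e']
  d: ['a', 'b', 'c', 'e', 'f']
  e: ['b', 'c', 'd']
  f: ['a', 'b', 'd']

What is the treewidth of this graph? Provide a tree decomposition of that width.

Every bag has size at most 4, so the width is 4 − 1 = 3 and tw(G) ≤ 3. On the other hand G contains the 4-clique {b, c, d, e}. A clique must lie in a single bag of any decomposition, so no decomposition can have width below 3. Hence tw(G) = 3 exactly.

Treewidth 3.
One optimal decomposition is:
Bags: B1 = {b, c, d, e}  B2 = {a, b, c, d}  B3 = {a, b, d, f}
Tree: B1–B2, B2–B3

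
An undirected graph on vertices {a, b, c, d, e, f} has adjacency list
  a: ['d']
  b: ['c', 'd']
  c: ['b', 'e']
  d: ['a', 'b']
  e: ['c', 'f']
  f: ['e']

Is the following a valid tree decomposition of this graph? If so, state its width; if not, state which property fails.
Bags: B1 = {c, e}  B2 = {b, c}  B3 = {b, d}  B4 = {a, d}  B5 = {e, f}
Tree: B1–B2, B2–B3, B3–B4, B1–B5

Yes; width 1.

Vertex coverage: the bags together contain {a, b, c, d, e, f}, the full vertex set. Edge coverage: each edge of G has both endpoints in at least one bag. Running intersection: for every vertex, the bags containing it form a connected subtree. All three properties hold, so this is a valid tree decomposition of width max|bag| − 1 = 1, and hence tw(G) ≤ 1.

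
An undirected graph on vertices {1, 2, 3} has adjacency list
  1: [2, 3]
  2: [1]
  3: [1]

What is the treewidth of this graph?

1

A width-1 tree decomposition is:
Bags: B1 = {1, 2}  B2 = {1, 3}
Tree: B1–B2
Every bag has size at most 2, so the width is 2 − 1 = 1 and tw(G) ≤ 1. Any graph with an edge has treewidth ≥ 1, and G has the edge 2–1. Hence tw(G) = 1 exactly.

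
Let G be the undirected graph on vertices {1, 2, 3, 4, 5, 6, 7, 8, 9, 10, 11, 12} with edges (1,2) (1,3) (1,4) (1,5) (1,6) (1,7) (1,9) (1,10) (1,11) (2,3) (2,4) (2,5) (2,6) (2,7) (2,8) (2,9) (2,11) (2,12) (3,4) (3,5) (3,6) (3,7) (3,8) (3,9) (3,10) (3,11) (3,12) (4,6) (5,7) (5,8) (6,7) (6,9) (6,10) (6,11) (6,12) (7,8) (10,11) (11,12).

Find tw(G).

4

A width-4 tree decomposition is:
Bags: B1 = {1, 2, 3, 6, 11}  B2 = {1, 3, 6, 10, 11}  B3 = {2, 3, 6, 11, 12}  B4 = {1, 2, 3, 4, 6}  B5 = {1, 2, 3, 6, 7}  B6 = {1, 2, 3, 6, 9}  B7 = {1, 2, 3, 5, 7}  B8 = {2, 3, 5, 7, 8}
Tree: B1–B2, B1–B3, B1–B4, B4–B5, B4–B6, B5–B7, B7–B8
Each bag holds 5 vertices, so the decomposition has width 4, which upper-bounds the treewidth. For the lower bound, the 5 vertices {2, 3, 5, 7, 8} are pairwise adjacent, and any tree decomposition puts a clique entirely inside one bag — forcing width ≥ 4. Hence tw(G) = 4 exactly.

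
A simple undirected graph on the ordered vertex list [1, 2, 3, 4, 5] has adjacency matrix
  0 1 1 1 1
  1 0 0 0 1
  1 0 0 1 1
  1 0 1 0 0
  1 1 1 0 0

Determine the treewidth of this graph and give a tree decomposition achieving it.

Treewidth 2.
One optimal decomposition is:
Bags: B1 = {1, 2, 5}  B2 = {1, 3, 5}  B3 = {1, 3, 4}
Tree: B1–B2, B2–B3

Every bag has size at most 3, so the width is 3 − 1 = 2 and tw(G) ≤ 2. On the other hand G contains the 3-clique {1, 2, 5}. A clique must lie in a single bag of any decomposition, so no decomposition can have width below 2. Hence tw(G) = 2 exactly.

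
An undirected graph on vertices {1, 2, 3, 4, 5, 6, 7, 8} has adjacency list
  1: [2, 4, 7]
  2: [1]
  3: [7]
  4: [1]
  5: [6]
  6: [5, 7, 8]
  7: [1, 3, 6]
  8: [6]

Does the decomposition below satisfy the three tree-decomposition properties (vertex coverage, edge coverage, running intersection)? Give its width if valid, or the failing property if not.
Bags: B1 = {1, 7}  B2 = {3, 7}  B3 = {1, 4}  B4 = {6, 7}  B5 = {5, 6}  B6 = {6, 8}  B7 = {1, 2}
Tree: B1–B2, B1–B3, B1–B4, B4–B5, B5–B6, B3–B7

Checking the three conditions: (i) the bags cover all of {1, 2, 3, 4, 5, 6, 7, 8}; (ii) for each edge, some bag contains both endpoints; (iii) the bags containing any fixed vertex form a subtree. All hold, so the decomposition is valid with width 2 − 1 = 1.

Yes; width 1.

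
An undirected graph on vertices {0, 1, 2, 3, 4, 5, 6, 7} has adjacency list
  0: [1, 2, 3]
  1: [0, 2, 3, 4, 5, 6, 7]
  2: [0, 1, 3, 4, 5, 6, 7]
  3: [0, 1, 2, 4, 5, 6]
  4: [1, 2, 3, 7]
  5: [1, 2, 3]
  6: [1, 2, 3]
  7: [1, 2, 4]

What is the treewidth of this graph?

3

A width-3 tree decomposition is:
Bags: B1 = {1, 2, 3, 4}  B2 = {1, 2, 3, 6}  B3 = {1, 2, 4, 7}  B4 = {0, 1, 2, 3}  B5 = {1, 2, 3, 5}
Tree: B1–B2, B1–B3, B1–B4, B2–B5
Every bag has size at most 4, so the width is 4 − 1 = 3 and tw(G) ≤ 3. Conversely, {0, 1, 2, 3} is a clique of size 4, and the vertices of any clique must share a bag in every tree decomposition; so some bag has ≥ 4 vertices and tw(G) ≥ 3. Combining the bounds, tw(G) = 3.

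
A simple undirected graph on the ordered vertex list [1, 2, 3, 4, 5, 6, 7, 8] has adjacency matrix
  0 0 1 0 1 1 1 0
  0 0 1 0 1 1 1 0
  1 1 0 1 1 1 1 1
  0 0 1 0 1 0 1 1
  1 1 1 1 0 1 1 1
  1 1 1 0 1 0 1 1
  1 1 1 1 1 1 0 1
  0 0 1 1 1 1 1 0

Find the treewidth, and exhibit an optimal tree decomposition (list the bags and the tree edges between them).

The largest bag has 5 vertices, giving width 4; this decomposition certifies tw(G) ≤ 4. On the other hand G contains the 5-clique {3, 4, 5, 7, 8}. A clique must lie in a single bag of any decomposition, so no decomposition can have width below 4. Therefore the treewidth is 4.

Treewidth 4.
One optimal decomposition is:
Bags: B1 = {2, 3, 5, 6, 7}  B2 = {1, 3, 5, 6, 7}  B3 = {3, 5, 6, 7, 8}  B4 = {3, 4, 5, 7, 8}
Tree: B1–B2, B2–B3, B3–B4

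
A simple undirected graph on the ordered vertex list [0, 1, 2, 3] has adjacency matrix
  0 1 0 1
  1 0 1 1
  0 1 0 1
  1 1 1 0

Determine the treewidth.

A width-2 tree decomposition is:
Bags: B1 = {0, 1, 3}  B2 = {1, 2, 3}
Tree: B1–B2
Each bag holds 3 vertices, so the decomposition has width 2, which upper-bounds the treewidth. On the other hand G contains the 3-clique {0, 1, 3}. A clique must lie in a single bag of any decomposition, so no decomposition can have width below 2. Hence tw(G) = 2 exactly.

2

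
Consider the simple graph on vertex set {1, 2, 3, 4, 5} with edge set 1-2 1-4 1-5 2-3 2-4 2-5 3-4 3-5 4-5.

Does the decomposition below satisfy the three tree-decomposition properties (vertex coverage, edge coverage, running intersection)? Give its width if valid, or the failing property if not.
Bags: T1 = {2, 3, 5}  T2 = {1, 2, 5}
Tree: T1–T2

No — vertex 4 appears in no bag.

A tree decomposition must satisfy three properties: every vertex lies in some bag; for every edge, both endpoints lie together in some bag; and for every vertex, the bags containing it form a connected subtree. Here vertex 4 appears in no bag, so the decomposition is invalid.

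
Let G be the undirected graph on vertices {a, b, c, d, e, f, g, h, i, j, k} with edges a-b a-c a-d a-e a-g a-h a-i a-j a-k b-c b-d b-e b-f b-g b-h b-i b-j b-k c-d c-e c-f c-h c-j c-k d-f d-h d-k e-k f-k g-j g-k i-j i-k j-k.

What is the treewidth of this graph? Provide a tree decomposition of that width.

Each bag holds 5 vertices, so the decomposition has width 4, which upper-bounds the treewidth. On the other hand G contains the 5-clique {a, b, c, d, h}. A clique must lie in a single bag of any decomposition, so no decomposition can have width below 4. Hence tw(G) = 4 exactly.

Treewidth 4.
One such decomposition:
Bags: B1 = {a, b, c, e, k}  B2 = {a, b, c, d, k}  B3 = {b, c, d, f, k}  B4 = {a, b, c, j, k}  B5 = {a, b, g, j, k}  B6 = {a, b, i, j, k}  B7 = {a, b, c, d, h}
Tree: B1–B2, B2–B3, B2–B4, B4–B5, B5–B6, B2–B7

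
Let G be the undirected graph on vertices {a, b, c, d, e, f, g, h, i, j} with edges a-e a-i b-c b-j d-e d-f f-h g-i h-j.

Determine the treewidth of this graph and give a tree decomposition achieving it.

Treewidth 1.
Bags: B1 = {g, i}  B2 = {a, i}  B3 = {a, e}  B4 = {d, e}  B5 = {d, f}  B6 = {f, h}  B7 = {h, j}  B8 = {b, j}  B9 = {b, c}
Tree: B1–B2, B2–B3, B3–B4, B4–B5, B5–B6, B6–B7, B7–B8, B8–B9

The largest bag has 2 vertices, giving width 1; this decomposition certifies tw(G) ≤ 1. Since G has at least one edge (e.g. g–i), it is not an edgeless graph, so tw(G) ≥ 1. Hence tw(G) = 1 exactly.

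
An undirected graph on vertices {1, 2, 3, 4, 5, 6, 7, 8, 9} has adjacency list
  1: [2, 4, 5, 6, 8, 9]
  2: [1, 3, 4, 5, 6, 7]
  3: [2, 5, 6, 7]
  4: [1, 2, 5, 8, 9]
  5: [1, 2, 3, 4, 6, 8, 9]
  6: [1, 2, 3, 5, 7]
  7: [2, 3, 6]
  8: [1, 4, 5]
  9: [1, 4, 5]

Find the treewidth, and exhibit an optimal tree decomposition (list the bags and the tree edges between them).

Each bag holds 4 vertices, so the decomposition has width 3, which upper-bounds the treewidth. For the lower bound, the 4 vertices {1, 4, 5, 8} are pairwise adjacent, and any tree decomposition puts a clique entirely inside one bag — forcing width ≥ 3. The upper and lower bounds meet at 3, so that is the treewidth.

Treewidth 3.
Bags: B1 = {1, 2, 5, 6}  B2 = {1, 2, 4, 5}  B3 = {2, 3, 5, 6}  B4 = {1, 4, 5, 8}  B5 = {2, 3, 6, 7}  B6 = {1, 4, 5, 9}
Tree: B1–B2, B1–B3, B2–B4, B3–B5, B4–B6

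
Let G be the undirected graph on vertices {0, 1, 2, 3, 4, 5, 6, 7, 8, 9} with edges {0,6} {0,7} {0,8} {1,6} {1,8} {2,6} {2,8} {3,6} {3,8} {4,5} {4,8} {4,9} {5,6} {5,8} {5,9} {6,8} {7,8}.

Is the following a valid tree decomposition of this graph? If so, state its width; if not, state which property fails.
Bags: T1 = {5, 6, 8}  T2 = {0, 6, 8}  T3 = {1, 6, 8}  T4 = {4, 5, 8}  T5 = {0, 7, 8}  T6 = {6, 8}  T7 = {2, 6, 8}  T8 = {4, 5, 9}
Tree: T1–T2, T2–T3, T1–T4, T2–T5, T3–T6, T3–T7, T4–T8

A tree decomposition must satisfy three properties: every vertex lies in some bag; for every edge, both endpoints lie together in some bag; and for every vertex, the bags containing it form a connected subtree. Here vertex 3 appears in no bag, so the decomposition is invalid.

No — vertex 3 appears in no bag.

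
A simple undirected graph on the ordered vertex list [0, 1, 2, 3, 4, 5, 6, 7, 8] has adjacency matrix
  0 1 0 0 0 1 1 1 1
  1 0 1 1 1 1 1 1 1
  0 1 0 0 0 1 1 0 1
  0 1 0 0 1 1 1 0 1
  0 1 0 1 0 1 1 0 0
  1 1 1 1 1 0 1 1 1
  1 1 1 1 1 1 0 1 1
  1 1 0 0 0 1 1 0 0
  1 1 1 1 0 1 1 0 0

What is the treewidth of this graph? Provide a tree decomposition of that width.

Treewidth 4.
One such decomposition:
Bags: B1 = {1, 3, 5, 6, 8}  B2 = {1, 3, 4, 5, 6}  B3 = {1, 2, 5, 6, 8}  B4 = {0, 1, 5, 6, 8}  B5 = {0, 1, 5, 6, 7}
Tree: B1–B2, B1–B3, B1–B4, B4–B5

Every bag has size at most 5, so the width is 5 − 1 = 4 and tw(G) ≤ 4. On the other hand G contains the 5-clique {0, 1, 5, 6, 8}. A clique must lie in a single bag of any decomposition, so no decomposition can have width below 4. Therefore the treewidth is 4.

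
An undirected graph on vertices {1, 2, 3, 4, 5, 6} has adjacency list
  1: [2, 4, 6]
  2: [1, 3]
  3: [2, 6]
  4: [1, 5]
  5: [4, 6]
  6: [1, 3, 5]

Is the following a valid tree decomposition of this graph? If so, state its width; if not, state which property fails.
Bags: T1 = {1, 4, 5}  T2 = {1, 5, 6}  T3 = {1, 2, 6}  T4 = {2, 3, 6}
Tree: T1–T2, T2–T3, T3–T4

Yes; width 2.

Vertex coverage: the bags together contain {1, 2, 3, 4, 5, 6}, the full vertex set. Edge coverage: each edge of G has both endpoints in at least one bag. Running intersection: for every vertex, the bags containing it form a connected subtree. All three properties hold, so this is a valid tree decomposition of width max|bag| − 1 = 2, and hence tw(G) ≤ 2.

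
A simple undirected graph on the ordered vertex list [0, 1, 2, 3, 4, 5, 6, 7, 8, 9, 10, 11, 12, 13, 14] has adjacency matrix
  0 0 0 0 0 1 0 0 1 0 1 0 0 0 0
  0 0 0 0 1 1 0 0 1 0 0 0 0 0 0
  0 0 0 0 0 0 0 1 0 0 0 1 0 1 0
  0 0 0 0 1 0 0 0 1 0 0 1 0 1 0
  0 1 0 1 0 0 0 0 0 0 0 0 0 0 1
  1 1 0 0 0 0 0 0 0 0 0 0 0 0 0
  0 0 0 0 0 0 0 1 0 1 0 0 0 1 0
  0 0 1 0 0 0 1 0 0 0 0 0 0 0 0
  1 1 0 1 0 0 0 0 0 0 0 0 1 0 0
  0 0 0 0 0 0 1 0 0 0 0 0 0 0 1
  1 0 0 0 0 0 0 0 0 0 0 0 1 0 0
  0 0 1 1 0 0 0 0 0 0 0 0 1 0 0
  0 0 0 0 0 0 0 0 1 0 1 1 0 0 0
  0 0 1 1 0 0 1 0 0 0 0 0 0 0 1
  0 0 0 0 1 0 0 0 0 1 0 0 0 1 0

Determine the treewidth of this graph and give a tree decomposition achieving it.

Treewidth 3.
One such decomposition:
Bags: B1 = {2, 6, 7, 9}  B2 = {2, 6, 9, 13}  B3 = {2, 9, 13, 14}  B4 = {2, 11, 13, 14}  B5 = {3, 11, 13, 14}  B6 = {3, 4, 11, 14}  B7 = {3, 4, 11, 12}  B8 = {3, 4, 8, 12}  B9 = {1, 4, 8, 12}  B10 = {1, 8, 10, 12}  B11 = {0, 1, 8, 10}  B12 = {0, 1, 5, 10}
Tree: B1–B2, B2–B3, B3–B4, B4–B5, B5–B6, B6–B7, B7–B8, B8–B9, B9–B10, B10–B11, B11–B12

The largest bag has 4 vertices, giving width 3; this decomposition certifies tw(G) ≤ 3. For the lower bound: the 4 vertex sets {6,7,9}, {2}, {13}, {3,4,11,14} are disjoint, each induces a connected subgraph, and every pair is joined by at least one edge of G. Contracting each set to a single vertex therefore yields K_{4} as a minor, and since treewidth is minor-monotone, tw(G) ≥ tw(K_{4}) = 3. Hence tw(G) = 3 exactly.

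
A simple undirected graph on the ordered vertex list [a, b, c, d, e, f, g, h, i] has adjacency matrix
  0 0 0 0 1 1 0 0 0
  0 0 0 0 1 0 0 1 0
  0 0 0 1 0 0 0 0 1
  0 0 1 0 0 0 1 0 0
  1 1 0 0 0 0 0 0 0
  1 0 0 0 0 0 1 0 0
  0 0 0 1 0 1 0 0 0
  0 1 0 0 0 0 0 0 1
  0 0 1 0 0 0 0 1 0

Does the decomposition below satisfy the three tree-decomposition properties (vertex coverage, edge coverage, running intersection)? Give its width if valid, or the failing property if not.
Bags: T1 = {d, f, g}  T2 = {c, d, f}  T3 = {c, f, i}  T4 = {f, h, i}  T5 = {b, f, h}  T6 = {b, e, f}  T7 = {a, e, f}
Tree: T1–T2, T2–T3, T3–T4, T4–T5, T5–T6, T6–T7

Every vertex of G appears in some bag (union = {a, b, c, d, e, f, g, h, i}); every edge is covered by a bag; and for each vertex v the set of bags containing v is connected in the bag tree. The decomposition is therefore valid. The largest bag has 3 vertices, so the width is 2.

Yes; width 2.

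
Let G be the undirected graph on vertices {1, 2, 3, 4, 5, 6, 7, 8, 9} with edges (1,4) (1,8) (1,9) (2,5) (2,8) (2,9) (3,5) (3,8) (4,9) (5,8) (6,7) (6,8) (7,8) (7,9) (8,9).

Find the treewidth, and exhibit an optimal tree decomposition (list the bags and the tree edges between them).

Treewidth 2.
One optimal decomposition is:
Bags: B1 = {2, 8, 9}  B2 = {1, 8, 9}  B3 = {2, 5, 8}  B4 = {3, 5, 8}  B5 = {7, 8, 9}  B6 = {1, 4, 9}  B7 = {6, 7, 8}
Tree: B1–B2, B1–B3, B3–B4, B1–B5, B2–B6, B5–B7

The largest bag has 3 vertices, giving width 2; this decomposition certifies tw(G) ≤ 2. For the lower bound, the 3 vertices {1, 8, 9} are pairwise adjacent, and any tree decomposition puts a clique entirely inside one bag — forcing width ≥ 2. The upper and lower bounds meet at 2, so that is the treewidth.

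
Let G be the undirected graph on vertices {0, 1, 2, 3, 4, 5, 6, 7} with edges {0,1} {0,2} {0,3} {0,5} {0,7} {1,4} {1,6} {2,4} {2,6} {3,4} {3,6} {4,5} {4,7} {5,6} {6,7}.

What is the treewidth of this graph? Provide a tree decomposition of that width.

Treewidth 3.
Bags: B1 = {0, 1, 4, 6}  B2 = {0, 3, 4, 6}  B3 = {0, 2, 4, 6}  B4 = {0, 4, 6, 7}  B5 = {0, 4, 5, 6}
Tree: B1–B2, B2–B3, B3–B4, B4–B5

Each bag holds 4 vertices, so the decomposition has width 3, which upper-bounds the treewidth. For the lower bound: the 4 vertex sets {1,6}, {0,3}, {4}, {2} are disjoint, each induces a connected subgraph, and every pair is joined by at least one edge of G. Contracting each set to a single vertex therefore yields K_{4} as a minor, and since treewidth is minor-monotone, tw(G) ≥ tw(K_{4}) = 3. Combining the bounds, tw(G) = 3.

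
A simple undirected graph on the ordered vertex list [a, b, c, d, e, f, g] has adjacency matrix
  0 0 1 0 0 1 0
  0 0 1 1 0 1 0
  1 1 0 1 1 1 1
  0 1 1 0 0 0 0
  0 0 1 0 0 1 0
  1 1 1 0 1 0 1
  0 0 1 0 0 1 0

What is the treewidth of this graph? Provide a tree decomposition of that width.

Treewidth 2.
One optimal decomposition is:
Bags: B1 = {c, e, f}  B2 = {b, c, f}  B3 = {b, c, d}  B4 = {a, c, f}  B5 = {c, f, g}
Tree: B1–B2, B2–B3, B1–B4, B1–B5

Each bag holds 3 vertices, so the decomposition has width 2, which upper-bounds the treewidth. On the other hand G contains the 3-clique {b, c, d}. A clique must lie in a single bag of any decomposition, so no decomposition can have width below 2. Combining the bounds, tw(G) = 2.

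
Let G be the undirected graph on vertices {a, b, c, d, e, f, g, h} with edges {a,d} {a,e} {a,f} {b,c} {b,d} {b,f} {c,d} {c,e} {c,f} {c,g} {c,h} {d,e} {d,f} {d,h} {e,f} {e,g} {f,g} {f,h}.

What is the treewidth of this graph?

A width-3 tree decomposition is:
Bags: B1 = {c, d, e, f}  B2 = {c, e, f, g}  B3 = {a, d, e, f}  B4 = {c, d, f, h}  B5 = {b, c, d, f}
Tree: B1–B2, B1–B3, B1–B4, B4–B5
Each bag holds 4 vertices, so the decomposition has width 3, which upper-bounds the treewidth. Conversely, {c, d, e, f} is a clique of size 4, and the vertices of any clique must share a bag in every tree decomposition; so some bag has ≥ 4 vertices and tw(G) ≥ 3. The upper and lower bounds meet at 3, so that is the treewidth.

3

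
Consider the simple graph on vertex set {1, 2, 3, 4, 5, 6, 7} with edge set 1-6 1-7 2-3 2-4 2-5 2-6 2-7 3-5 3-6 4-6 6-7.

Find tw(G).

A width-2 tree decomposition is:
Bags: B1 = {2, 3, 6}  B2 = {2, 4, 6}  B3 = {2, 6, 7}  B4 = {1, 6, 7}  B5 = {2, 3, 5}
Tree: B1–B2, B2–B3, B3–B4, B1–B5
Each bag holds 3 vertices, so the decomposition has width 2, which upper-bounds the treewidth. For the lower bound, the 3 vertices {1, 6, 7} are pairwise adjacent, and any tree decomposition puts a clique entirely inside one bag — forcing width ≥ 2. Therefore the treewidth is 2.

2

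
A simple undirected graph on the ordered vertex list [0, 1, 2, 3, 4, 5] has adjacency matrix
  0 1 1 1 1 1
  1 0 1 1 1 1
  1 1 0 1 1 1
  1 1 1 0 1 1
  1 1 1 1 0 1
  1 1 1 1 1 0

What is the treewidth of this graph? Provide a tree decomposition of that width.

Treewidth 5.
One such decomposition:
Bags: B1 = {0, 1, 2, 3, 4, 5}
Tree: (single bag)

A single bag containing all 6 vertices is trivially a valid decomposition of width 5. For the lower bound, the 6 vertices {0, 1, 2, 3, 4, 5} are pairwise adjacent, and any tree decomposition puts a clique entirely inside one bag — forcing width ≥ 5. The upper and lower bounds meet at 5, so that is the treewidth.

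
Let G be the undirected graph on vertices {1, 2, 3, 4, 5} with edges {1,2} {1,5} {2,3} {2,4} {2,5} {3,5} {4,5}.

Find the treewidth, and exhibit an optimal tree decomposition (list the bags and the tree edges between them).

Treewidth 2.
Bags: B1 = {2, 3, 5}  B2 = {1, 2, 5}  B3 = {2, 4, 5}
Tree: B1–B2, B1–B3

Every bag has size at most 3, so the width is 3 − 1 = 2 and tw(G) ≤ 2. For the lower bound, the 3 vertices {1, 2, 5} are pairwise adjacent, and any tree decomposition puts a clique entirely inside one bag — forcing width ≥ 2. Hence tw(G) = 2 exactly.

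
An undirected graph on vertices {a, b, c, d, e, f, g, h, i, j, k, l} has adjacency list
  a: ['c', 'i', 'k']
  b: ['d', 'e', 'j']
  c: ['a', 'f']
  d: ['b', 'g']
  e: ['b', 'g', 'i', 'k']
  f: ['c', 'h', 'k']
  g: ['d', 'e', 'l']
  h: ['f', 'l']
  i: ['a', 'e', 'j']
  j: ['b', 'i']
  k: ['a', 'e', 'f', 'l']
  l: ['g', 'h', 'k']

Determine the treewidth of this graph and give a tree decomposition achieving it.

Treewidth 3.
One such decomposition:
Bags: B1 = {b, d, g, j}  B2 = {b, e, g, j}  B3 = {e, g, i, j}  B4 = {e, g, i, l}  B5 = {e, i, k, l}  B6 = {a, i, k, l}  B7 = {a, h, k, l}  B8 = {a, f, h, k}  B9 = {a, c, f, h}
Tree: B1–B2, B2–B3, B3–B4, B4–B5, B5–B6, B6–B7, B7–B8, B8–B9

The largest bag has 4 vertices, giving width 3; this decomposition certifies tw(G) ≤ 3. For the lower bound: the 4 vertex sets {b,d,j}, {g}, {e}, {a,i,k,l} are disjoint, each induces a connected subgraph, and every pair is joined by at least one edge of G. Contracting each set to a single vertex therefore yields K_{4} as a minor, and since treewidth is minor-monotone, tw(G) ≥ tw(K_{4}) = 3. Combining the bounds, tw(G) = 3.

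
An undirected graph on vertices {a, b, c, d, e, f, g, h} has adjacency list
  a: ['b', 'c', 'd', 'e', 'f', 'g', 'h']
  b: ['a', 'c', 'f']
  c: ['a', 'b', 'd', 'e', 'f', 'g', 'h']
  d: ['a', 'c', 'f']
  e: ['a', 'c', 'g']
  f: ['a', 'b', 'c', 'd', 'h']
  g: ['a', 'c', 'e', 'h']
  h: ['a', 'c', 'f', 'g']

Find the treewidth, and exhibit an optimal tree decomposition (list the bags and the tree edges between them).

Treewidth 3.
Bags: B1 = {a, c, d, f}  B2 = {a, c, f, h}  B3 = {a, c, g, h}  B4 = {a, b, c, f}  B5 = {a, c, e, g}
Tree: B1–B2, B2–B3, B1–B4, B3–B5

Each bag holds 4 vertices, so the decomposition has width 3, which upper-bounds the treewidth. For the lower bound, the 4 vertices {a, c, e, g} are pairwise adjacent, and any tree decomposition puts a clique entirely inside one bag — forcing width ≥ 3. The upper and lower bounds meet at 3, so that is the treewidth.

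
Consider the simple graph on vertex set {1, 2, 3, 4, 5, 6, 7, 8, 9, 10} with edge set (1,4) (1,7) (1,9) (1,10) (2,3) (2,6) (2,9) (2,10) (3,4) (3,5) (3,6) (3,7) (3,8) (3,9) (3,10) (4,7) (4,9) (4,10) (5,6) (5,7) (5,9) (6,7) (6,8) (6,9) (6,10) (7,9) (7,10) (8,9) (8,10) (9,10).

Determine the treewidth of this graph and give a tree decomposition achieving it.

Treewidth 4.
Bags: B1 = {1, 4, 7, 9, 10}  B2 = {3, 4, 7, 9, 10}  B3 = {3, 6, 7, 9, 10}  B4 = {3, 6, 8, 9, 10}  B5 = {2, 3, 6, 9, 10}  B6 = {3, 5, 6, 7, 9}
Tree: B1–B2, B2–B3, B3–B4, B3–B5, B3–B6

Each bag holds 5 vertices, so the decomposition has width 4, which upper-bounds the treewidth. On the other hand G contains the 5-clique {1, 4, 7, 9, 10}. A clique must lie in a single bag of any decomposition, so no decomposition can have width below 4. Hence tw(G) = 4 exactly.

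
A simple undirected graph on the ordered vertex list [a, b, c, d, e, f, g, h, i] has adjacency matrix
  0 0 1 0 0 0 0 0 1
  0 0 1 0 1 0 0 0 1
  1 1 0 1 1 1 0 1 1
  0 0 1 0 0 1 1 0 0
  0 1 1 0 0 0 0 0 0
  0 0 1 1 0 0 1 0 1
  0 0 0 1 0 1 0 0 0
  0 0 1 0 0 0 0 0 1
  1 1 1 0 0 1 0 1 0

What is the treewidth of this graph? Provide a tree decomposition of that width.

Each bag holds 3 vertices, so the decomposition has width 2, which upper-bounds the treewidth. For the lower bound, the 3 vertices {d, f, g} are pairwise adjacent, and any tree decomposition puts a clique entirely inside one bag — forcing width ≥ 2. Hence tw(G) = 2 exactly.

Treewidth 2.
One optimal decomposition is:
Bags: B1 = {c, f, i}  B2 = {c, d, f}  B3 = {b, c, i}  B4 = {b, c, e}  B5 = {a, c, i}  B6 = {c, h, i}  B7 = {d, f, g}
Tree: B1–B2, B1–B3, B3–B4, B3–B5, B1–B6, B2–B7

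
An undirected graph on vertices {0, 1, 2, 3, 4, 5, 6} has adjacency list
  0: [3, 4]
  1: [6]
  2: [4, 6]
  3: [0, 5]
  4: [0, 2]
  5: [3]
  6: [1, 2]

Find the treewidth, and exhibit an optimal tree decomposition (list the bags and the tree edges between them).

Treewidth 1.
Bags: B1 = {1, 6}  B2 = {2, 6}  B3 = {2, 4}  B4 = {0, 4}  B5 = {0, 3}  B6 = {3, 5}
Tree: B1–B2, B2–B3, B3–B4, B4–B5, B5–B6

Every bag has size at most 2, so the width is 2 − 1 = 1 and tw(G) ≤ 1. Any graph with an edge has treewidth ≥ 1, and G has the edge 1–6. Combining the bounds, tw(G) = 1.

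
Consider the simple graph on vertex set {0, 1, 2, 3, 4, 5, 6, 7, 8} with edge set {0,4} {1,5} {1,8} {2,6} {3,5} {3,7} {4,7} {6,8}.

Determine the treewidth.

1

A width-1 tree decomposition is:
Bags: B1 = {2, 6}  B2 = {6, 8}  B3 = {1, 8}  B4 = {1, 5}  B5 = {3, 5}  B6 = {3, 7}  B7 = {4, 7}  B8 = {0, 4}
Tree: B1–B2, B2–B3, B3–B4, B4–B5, B5–B6, B6–B7, B7–B8
Each bag holds 2 vertices, so the decomposition has width 1, which upper-bounds the treewidth. Since G has at least one edge (e.g. 2–6), it is not an edgeless graph, so tw(G) ≥ 1. Hence tw(G) = 1 exactly.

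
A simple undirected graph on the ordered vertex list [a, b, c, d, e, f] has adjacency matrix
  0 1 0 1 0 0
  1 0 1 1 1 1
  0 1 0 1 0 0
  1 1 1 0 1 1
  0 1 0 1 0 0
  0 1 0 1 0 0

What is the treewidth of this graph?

2

A width-2 tree decomposition is:
Bags: B1 = {b, d, f}  B2 = {a, b, d}  B3 = {b, c, d}  B4 = {b, d, e}
Tree: B1–B2, B2–B3, B3–B4
The largest bag has 3 vertices, giving width 2; this decomposition certifies tw(G) ≤ 2. On the other hand G contains the 3-clique {b, d, e}. A clique must lie in a single bag of any decomposition, so no decomposition can have width below 2. Combining the bounds, tw(G) = 2.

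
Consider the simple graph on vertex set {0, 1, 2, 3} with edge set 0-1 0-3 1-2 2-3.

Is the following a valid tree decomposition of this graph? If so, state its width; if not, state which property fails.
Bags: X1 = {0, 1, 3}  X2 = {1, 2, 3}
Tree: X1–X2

Every vertex of G appears in some bag (union = {0, 1, 2, 3}); every edge is covered by a bag; and for each vertex v the set of bags containing v is connected in the bag tree. The decomposition is therefore valid. The largest bag has 3 vertices, so the width is 2.

Yes; width 2.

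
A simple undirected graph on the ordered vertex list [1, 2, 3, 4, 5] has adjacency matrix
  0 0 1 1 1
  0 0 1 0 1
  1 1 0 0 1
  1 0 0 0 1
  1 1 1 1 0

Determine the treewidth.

2

A width-2 tree decomposition is:
Bags: B1 = {1, 3, 5}  B2 = {2, 3, 5}  B3 = {1, 4, 5}
Tree: B1–B2, B1–B3
The largest bag has 3 vertices, giving width 2; this decomposition certifies tw(G) ≤ 2. For the lower bound, the 3 vertices {1, 3, 5} are pairwise adjacent, and any tree decomposition puts a clique entirely inside one bag — forcing width ≥ 2. Hence tw(G) = 2 exactly.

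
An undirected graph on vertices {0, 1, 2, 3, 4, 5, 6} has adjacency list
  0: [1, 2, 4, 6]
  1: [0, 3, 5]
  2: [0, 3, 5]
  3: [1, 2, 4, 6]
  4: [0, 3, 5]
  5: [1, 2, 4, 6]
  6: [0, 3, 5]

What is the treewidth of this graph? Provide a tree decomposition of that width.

Treewidth 3.
One such decomposition:
Bags: B1 = {0, 2, 3, 5}  B2 = {0, 3, 5, 6}  B3 = {0, 3, 4, 5}  B4 = {0, 1, 3, 5}
Tree: B1–B2, B2–B3, B3–B4

Every bag has size at most 4, so the width is 4 − 1 = 3 and tw(G) ≤ 3. For the lower bound: the 4 vertex sets {2,5}, {3,6}, {0}, {4} are disjoint, each induces a connected subgraph, and every pair is joined by at least one edge of G. Contracting each set to a single vertex therefore yields K_{4} as a minor, and since treewidth is minor-monotone, tw(G) ≥ tw(K_{4}) = 3. The upper and lower bounds meet at 3, so that is the treewidth.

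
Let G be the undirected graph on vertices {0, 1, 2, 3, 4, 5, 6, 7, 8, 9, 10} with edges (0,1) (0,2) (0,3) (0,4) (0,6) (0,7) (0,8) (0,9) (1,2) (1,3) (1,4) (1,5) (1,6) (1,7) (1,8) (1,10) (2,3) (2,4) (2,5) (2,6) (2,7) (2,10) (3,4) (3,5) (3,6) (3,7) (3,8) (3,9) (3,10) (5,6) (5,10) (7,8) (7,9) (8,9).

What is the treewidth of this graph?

A width-4 tree decomposition is:
Bags: B1 = {0, 1, 2, 3, 4}  B2 = {0, 1, 2, 3, 7}  B3 = {0, 1, 2, 3, 6}  B4 = {1, 2, 3, 5, 6}  B5 = {1, 2, 3, 5, 10}  B6 = {0, 1, 3, 7, 8}  B7 = {0, 3, 7, 8, 9}
Tree: B1–B2, B1–B3, B3–B4, B4–B5, B2–B6, B6–B7
The largest bag has 5 vertices, giving width 4; this decomposition certifies tw(G) ≤ 4. On the other hand G contains the 5-clique {0, 1, 3, 7, 8}. A clique must lie in a single bag of any decomposition, so no decomposition can have width below 4. Therefore the treewidth is 4.

4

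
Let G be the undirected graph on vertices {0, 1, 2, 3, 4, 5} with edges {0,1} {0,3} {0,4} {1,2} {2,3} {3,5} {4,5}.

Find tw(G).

2

A width-2 tree decomposition is:
Bags: B1 = {1, 2, 3}  B2 = {0, 1, 3}  B3 = {0, 3, 5}  B4 = {0, 4, 5}
Tree: B1–B2, B2–B3, B3–B4
Each bag holds 3 vertices, so the decomposition has width 2, which upper-bounds the treewidth. Since 2–1–0–3–2 is a cycle in G, G is not acyclic. Forests are exactly the graphs of treewidth ≤ 1, so tw(G) ≥ 2. Therefore the treewidth is 2.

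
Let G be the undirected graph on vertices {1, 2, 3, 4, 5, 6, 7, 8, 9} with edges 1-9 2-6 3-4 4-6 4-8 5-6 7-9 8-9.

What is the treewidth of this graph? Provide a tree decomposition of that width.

Treewidth 1.
Bags: B1 = {8, 9}  B2 = {7, 9}  B3 = {1, 9}  B4 = {4, 8}  B5 = {4, 6}  B6 = {2, 6}  B7 = {3, 4}  B8 = {5, 6}
Tree: B1–B2, B2–B3, B1–B4, B4–B5, B5–B6, B4–B7, B5–B8

The largest bag has 2 vertices, giving width 1; this decomposition certifies tw(G) ≤ 1. Since G has at least one edge (e.g. 8–9), it is not an edgeless graph, so tw(G) ≥ 1. The upper and lower bounds meet at 1, so that is the treewidth.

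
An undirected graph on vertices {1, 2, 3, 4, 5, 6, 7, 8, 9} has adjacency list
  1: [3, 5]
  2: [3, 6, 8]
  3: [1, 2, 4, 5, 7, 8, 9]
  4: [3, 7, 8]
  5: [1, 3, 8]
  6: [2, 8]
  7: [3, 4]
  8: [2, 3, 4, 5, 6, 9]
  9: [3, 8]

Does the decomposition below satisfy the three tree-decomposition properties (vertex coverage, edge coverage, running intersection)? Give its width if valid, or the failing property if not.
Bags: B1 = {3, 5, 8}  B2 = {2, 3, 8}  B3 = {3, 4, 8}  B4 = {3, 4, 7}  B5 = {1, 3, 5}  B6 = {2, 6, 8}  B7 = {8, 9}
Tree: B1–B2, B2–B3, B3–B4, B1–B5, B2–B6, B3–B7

A tree decomposition must satisfy three properties: every vertex lies in some bag; for every edge, both endpoints lie together in some bag; and for every vertex, the bags containing it form a connected subtree. Here edge (3,9) lies in no bag, so the decomposition is invalid.

No — edge (3,9) lies in no bag.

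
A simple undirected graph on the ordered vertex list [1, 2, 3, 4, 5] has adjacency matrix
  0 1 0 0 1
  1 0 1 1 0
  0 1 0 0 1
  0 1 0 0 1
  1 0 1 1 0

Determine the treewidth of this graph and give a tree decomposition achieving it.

Treewidth 2.
One optimal decomposition is:
Bags: B1 = {2, 4, 5}  B2 = {2, 3, 5}  B3 = {1, 2, 5}
Tree: B1–B2, B2–B3

Each bag holds 3 vertices, so the decomposition has width 2, which upper-bounds the treewidth. For the lower bound, G contains the cycle 4–5–3–2–4, so G is not a forest; only forests have treewidth ≤ 1, hence tw(G) ≥ 2. Combining the bounds, tw(G) = 2.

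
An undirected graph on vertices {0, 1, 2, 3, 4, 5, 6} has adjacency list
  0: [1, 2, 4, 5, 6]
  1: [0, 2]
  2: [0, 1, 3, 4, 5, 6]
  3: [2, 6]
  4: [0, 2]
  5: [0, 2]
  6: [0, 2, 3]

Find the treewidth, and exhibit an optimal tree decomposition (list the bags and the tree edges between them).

Each bag holds 3 vertices, so the decomposition has width 2, which upper-bounds the treewidth. For the lower bound, the 3 vertices {0, 1, 2} are pairwise adjacent, and any tree decomposition puts a clique entirely inside one bag — forcing width ≥ 2. The upper and lower bounds meet at 2, so that is the treewidth.

Treewidth 2.
One such decomposition:
Bags: B1 = {0, 2, 5}  B2 = {0, 2, 6}  B3 = {0, 1, 2}  B4 = {2, 3, 6}  B5 = {0, 2, 4}
Tree: B1–B2, B1–B3, B2–B4, B3–B5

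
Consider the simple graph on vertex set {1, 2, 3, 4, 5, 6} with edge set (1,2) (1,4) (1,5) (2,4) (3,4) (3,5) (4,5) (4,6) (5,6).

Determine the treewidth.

A width-2 tree decomposition is:
Bags: B1 = {1, 4, 5}  B2 = {1, 2, 4}  B3 = {4, 5, 6}  B4 = {3, 4, 5}
Tree: B1–B2, B1–B3, B1–B4
Every bag has size at most 3, so the width is 3 − 1 = 2 and tw(G) ≤ 2. On the other hand G contains the 3-clique {1, 2, 4}. A clique must lie in a single bag of any decomposition, so no decomposition can have width below 2. Therefore the treewidth is 2.

2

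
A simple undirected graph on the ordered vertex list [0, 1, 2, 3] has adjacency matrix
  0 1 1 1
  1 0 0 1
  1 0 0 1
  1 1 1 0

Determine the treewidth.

A width-2 tree decomposition is:
Bags: B1 = {0, 1, 3}  B2 = {0, 2, 3}
Tree: B1–B2
Every bag has size at most 3, so the width is 3 − 1 = 2 and tw(G) ≤ 2. On the other hand G contains the 3-clique {0, 1, 3}. A clique must lie in a single bag of any decomposition, so no decomposition can have width below 2. Hence tw(G) = 2 exactly.

2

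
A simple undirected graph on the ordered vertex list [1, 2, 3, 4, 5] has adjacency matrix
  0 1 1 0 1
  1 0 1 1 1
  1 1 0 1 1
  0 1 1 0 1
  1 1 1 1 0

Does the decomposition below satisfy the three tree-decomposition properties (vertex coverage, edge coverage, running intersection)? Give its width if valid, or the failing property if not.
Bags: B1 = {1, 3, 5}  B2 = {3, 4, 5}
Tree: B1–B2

A tree decomposition must satisfy three properties: every vertex lies in some bag; for every edge, both endpoints lie together in some bag; and for every vertex, the bags containing it form a connected subtree. Here vertex 2 appears in no bag, so the decomposition is invalid.

No — vertex 2 appears in no bag.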